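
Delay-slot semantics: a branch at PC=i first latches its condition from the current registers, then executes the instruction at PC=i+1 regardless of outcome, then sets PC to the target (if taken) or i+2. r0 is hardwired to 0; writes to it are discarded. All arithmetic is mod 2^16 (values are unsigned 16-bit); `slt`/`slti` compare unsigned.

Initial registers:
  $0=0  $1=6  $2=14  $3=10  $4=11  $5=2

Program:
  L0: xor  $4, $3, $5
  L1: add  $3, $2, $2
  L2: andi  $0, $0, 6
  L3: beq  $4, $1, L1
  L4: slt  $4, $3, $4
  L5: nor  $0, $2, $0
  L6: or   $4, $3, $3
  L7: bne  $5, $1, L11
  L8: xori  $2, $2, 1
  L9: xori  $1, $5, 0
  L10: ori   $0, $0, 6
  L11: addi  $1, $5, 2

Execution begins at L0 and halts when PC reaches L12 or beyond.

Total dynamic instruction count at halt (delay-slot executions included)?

10

  step pc=0: xor  $4, $3, $5  regs=(0,6,14,10,8,2)
  step pc=1: add  $3, $2, $2  regs=(0,6,14,28,8,2)
  step pc=2: andi  $0, $0, 6  regs=(0,6,14,28,8,2)
  step pc=3: beq  $4, $1, L1  cond=F  regs=(0,6,14,28,8,2)
  step pc=4: slt  $4, $3, $4  regs=(0,6,14,28,0,2)
  step pc=5: nor  $0, $2, $0  regs=(0,6,14,28,0,2)
  step pc=6: or   $4, $3, $3  regs=(0,6,14,28,28,2)
  step pc=7: bne  $5, $1, L11  cond=T  regs=(0,6,14,28,28,2)
  step pc=8: xori  $2, $2, 1  regs=(0,6,15,28,28,2)
  step pc=11: addi  $1, $5, 2  regs=(0,4,15,28,28,2)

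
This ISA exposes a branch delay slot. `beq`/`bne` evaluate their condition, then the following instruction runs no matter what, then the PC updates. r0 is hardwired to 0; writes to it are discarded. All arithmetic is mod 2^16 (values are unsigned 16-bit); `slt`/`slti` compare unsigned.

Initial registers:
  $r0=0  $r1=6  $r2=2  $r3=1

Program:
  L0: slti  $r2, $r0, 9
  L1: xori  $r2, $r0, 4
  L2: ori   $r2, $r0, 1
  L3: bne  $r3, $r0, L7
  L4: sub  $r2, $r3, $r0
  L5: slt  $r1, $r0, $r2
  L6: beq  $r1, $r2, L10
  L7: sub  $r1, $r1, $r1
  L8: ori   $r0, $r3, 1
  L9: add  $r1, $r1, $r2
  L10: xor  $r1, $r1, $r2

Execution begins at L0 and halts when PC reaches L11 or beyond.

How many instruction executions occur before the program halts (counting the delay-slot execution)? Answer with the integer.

9

  step pc=0: slti  $r2, $r0, 9  regs=(0,6,1,1)
  step pc=1: xori  $r2, $r0, 4  regs=(0,6,4,1)
  step pc=2: ori   $r2, $r0, 1  regs=(0,6,1,1)
  step pc=3: bne  $r3, $r0, L7  cond=T  regs=(0,6,1,1)
  step pc=4: sub  $r2, $r3, $r0  regs=(0,6,1,1)
  step pc=7: sub  $r1, $r1, $r1  regs=(0,0,1,1)
  step pc=8: ori   $r0, $r3, 1  regs=(0,0,1,1)
  step pc=9: add  $r1, $r1, $r2  regs=(0,1,1,1)
  step pc=10: xor  $r1, $r1, $r2  regs=(0,0,1,1)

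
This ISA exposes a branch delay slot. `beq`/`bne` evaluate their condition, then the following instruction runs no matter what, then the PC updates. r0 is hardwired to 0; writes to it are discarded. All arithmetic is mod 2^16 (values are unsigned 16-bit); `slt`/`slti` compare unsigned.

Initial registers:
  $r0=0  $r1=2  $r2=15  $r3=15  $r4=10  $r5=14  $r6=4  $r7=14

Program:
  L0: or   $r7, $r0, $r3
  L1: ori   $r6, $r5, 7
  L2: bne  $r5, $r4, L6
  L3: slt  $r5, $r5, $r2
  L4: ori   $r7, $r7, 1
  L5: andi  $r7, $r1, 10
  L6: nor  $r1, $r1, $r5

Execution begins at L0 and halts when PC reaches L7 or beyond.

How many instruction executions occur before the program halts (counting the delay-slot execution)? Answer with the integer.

5

PC=0  or   $r7, $r0, $r3     | $r0=0 $r1=2 $r2=15 $r3=15 $r4=10 $r5=14 $r6=4 $r7=15
PC=1  ori   $r6, $r5, 7      | $r0=0 $r1=2 $r2=15 $r3=15 $r4=10 $r5=14 $r6=15 $r7=15
PC=2  bne  $r5, $r4, L6      | $r0=0 $r1=2 $r2=15 $r3=15 $r4=10 $r5=14 $r6=15 $r7=15  [TAKEN]
PC=3  slt  $r5, $r5, $r2     | $r0=0 $r1=2 $r2=15 $r3=15 $r4=10 $r5=1 $r6=15 $r7=15
PC=6  nor  $r1, $r1, $r5     | $r0=0 $r1=65532 $r2=15 $r3=15 $r4=10 $r5=1 $r6=15 $r7=15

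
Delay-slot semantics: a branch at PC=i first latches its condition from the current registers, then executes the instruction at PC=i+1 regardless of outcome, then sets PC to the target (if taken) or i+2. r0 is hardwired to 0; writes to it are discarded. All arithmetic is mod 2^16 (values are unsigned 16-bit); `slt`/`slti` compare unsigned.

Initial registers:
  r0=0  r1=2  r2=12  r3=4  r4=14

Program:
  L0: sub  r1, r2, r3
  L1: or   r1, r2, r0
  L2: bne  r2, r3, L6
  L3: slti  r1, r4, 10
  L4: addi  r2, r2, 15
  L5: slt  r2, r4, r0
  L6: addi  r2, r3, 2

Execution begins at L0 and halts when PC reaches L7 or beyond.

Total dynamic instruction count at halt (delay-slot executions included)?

  step pc=0: sub  r1, r2, r3  regs=(0,8,12,4,14)
  step pc=1: or   r1, r2, r0  regs=(0,12,12,4,14)
  step pc=2: bne  r2, r3, L6  cond=T  regs=(0,12,12,4,14)
  step pc=3: slti  r1, r4, 10  regs=(0,0,12,4,14)
  step pc=6: addi  r2, r3, 2  regs=(0,0,6,4,14)

5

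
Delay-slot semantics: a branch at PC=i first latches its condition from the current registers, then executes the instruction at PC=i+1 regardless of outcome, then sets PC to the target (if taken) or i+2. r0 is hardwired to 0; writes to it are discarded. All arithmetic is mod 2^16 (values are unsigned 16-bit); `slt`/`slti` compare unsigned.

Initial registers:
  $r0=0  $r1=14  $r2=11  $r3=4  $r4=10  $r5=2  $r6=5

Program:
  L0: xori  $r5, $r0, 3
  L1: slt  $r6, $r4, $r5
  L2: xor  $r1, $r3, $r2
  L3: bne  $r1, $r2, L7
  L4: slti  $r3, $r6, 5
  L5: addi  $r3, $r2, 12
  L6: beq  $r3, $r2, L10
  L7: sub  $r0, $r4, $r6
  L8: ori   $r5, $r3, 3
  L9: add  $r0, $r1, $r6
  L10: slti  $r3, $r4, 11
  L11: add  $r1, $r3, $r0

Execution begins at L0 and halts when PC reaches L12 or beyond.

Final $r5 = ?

#0 xori  $r5, $r0, 3 ; 0/14/11/4/10/3/5
#1 slt  $r6, $r4, $r5 ; 0/14/11/4/10/3/0
#2 xor  $r1, $r3, $r2 ; 0/15/11/4/10/3/0
#3 bne  $r1, $r2, L7 ; 0/15/11/4/10/3/0 ; →target
#4 slti  $r3, $r6, 5 ; 0/15/11/1/10/3/0
#7 sub  $r0, $r4, $r6 ; 0/15/11/1/10/3/0
#8 ori   $r5, $r3, 3 ; 0/15/11/1/10/3/0
#9 add  $r0, $r1, $r6 ; 0/15/11/1/10/3/0
#10 slti  $r3, $r4, 11 ; 0/15/11/1/10/3/0
#11 add  $r1, $r3, $r0 ; 0/1/11/1/10/3/0

3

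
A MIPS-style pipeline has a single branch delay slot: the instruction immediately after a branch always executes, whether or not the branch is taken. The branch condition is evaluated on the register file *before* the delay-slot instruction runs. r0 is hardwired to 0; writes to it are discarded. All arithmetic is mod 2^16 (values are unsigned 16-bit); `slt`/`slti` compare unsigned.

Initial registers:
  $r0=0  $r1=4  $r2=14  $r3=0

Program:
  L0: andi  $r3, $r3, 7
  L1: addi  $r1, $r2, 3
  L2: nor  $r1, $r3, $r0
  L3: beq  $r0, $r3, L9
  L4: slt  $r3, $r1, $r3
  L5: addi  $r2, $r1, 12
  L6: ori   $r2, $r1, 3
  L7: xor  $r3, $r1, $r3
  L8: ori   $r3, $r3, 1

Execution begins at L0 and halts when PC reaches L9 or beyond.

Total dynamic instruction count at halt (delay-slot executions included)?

5

PC=0  andi  $r3, $r3, 7      | $r0=0 $r1=4 $r2=14 $r3=0
PC=1  addi  $r1, $r2, 3      | $r0=0 $r1=17 $r2=14 $r3=0
PC=2  nor  $r1, $r3, $r0     | $r0=0 $r1=65535 $r2=14 $r3=0
PC=3  beq  $r0, $r3, L9      | $r0=0 $r1=65535 $r2=14 $r3=0  [TAKEN]
PC=4  slt  $r3, $r1, $r3     | $r0=0 $r1=65535 $r2=14 $r3=0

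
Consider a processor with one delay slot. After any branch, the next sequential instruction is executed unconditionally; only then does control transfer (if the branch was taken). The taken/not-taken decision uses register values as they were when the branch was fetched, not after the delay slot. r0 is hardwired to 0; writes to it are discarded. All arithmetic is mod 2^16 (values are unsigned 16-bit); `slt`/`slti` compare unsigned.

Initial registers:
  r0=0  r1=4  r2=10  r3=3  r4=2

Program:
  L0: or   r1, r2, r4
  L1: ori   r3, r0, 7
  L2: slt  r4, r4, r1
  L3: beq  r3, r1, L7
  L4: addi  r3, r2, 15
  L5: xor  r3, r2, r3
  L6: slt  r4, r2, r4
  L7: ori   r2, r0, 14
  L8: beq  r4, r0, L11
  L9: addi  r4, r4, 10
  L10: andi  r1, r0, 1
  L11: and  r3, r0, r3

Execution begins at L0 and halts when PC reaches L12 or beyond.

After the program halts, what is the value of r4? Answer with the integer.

10

#0 or   r1, r2, r4 ; 0/10/10/3/2
#1 ori   r3, r0, 7 ; 0/10/10/7/2
#2 slt  r4, r4, r1 ; 0/10/10/7/1
#3 beq  r3, r1, L7 ; 0/10/10/7/1 ; →fallthru
#4 addi  r3, r2, 15 ; 0/10/10/25/1
#5 xor  r3, r2, r3 ; 0/10/10/19/1
#6 slt  r4, r2, r4 ; 0/10/10/19/0
#7 ori   r2, r0, 14 ; 0/10/14/19/0
#8 beq  r4, r0, L11 ; 0/10/14/19/0 ; →target
#9 addi  r4, r4, 10 ; 0/10/14/19/10
#11 and  r3, r0, r3 ; 0/10/14/0/10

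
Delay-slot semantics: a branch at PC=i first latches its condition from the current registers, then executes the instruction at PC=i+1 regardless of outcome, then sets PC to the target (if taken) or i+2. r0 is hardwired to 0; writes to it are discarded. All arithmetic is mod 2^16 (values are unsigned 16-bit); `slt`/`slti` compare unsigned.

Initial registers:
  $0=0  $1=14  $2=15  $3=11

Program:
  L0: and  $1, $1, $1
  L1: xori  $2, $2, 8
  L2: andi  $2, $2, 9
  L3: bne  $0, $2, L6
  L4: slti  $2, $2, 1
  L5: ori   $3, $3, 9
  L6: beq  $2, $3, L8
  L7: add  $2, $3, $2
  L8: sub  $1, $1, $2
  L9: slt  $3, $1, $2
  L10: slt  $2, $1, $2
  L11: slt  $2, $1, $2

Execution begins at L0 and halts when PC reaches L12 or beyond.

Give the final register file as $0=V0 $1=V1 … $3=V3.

  step pc=0: and  $1, $1, $1  regs=(0,14,15,11)
  step pc=1: xori  $2, $2, 8  regs=(0,14,7,11)
  step pc=2: andi  $2, $2, 9  regs=(0,14,1,11)
  step pc=3: bne  $0, $2, L6  cond=T  regs=(0,14,1,11)
  step pc=4: slti  $2, $2, 1  regs=(0,14,0,11)
  step pc=6: beq  $2, $3, L8  cond=F  regs=(0,14,0,11)
  step pc=7: add  $2, $3, $2  regs=(0,14,11,11)
  step pc=8: sub  $1, $1, $2  regs=(0,3,11,11)
  step pc=9: slt  $3, $1, $2  regs=(0,3,11,1)
  step pc=10: slt  $2, $1, $2  regs=(0,3,1,1)
  step pc=11: slt  $2, $1, $2  regs=(0,3,0,1)

$0=0 $1=3 $2=0 $3=1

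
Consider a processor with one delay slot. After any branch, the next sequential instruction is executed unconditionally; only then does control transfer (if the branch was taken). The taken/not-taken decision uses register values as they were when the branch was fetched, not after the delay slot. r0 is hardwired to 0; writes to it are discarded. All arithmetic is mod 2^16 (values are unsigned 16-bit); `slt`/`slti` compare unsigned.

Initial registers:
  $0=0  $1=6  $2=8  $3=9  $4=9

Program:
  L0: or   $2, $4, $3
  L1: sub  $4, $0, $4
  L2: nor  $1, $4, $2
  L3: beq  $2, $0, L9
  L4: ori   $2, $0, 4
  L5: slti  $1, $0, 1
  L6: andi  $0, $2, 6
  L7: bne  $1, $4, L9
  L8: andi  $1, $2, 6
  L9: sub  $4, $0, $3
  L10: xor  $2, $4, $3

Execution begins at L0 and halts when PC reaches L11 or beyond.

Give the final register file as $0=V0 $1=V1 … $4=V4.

[0] or   $2, $4, $3  →  {$0:0, $1:6, $2:9, $3:9, $4:9}
[1] sub  $4, $0, $4  →  {$0:0, $1:6, $2:9, $3:9, $4:65527}
[2] nor  $1, $4, $2  →  {$0:0, $1:0, $2:9, $3:9, $4:65527}
[3] beq  $2, $0, L9  →  {$0:0, $1:0, $2:9, $3:9, $4:65527}  ⟨branch fallthrough⟩
[4] ori   $2, $0, 4  →  {$0:0, $1:0, $2:4, $3:9, $4:65527}
[5] slti  $1, $0, 1  →  {$0:0, $1:1, $2:4, $3:9, $4:65527}
[6] andi  $0, $2, 6  →  {$0:0, $1:1, $2:4, $3:9, $4:65527}
[7] bne  $1, $4, L9  →  {$0:0, $1:1, $2:4, $3:9, $4:65527}  ⟨branch taken⟩
[8] andi  $1, $2, 6  →  {$0:0, $1:4, $2:4, $3:9, $4:65527}
[9] sub  $4, $0, $3  →  {$0:0, $1:4, $2:4, $3:9, $4:65527}
[10] xor  $2, $4, $3  →  {$0:0, $1:4, $2:65534, $3:9, $4:65527}

$0=0 $1=4 $2=65534 $3=9 $4=65527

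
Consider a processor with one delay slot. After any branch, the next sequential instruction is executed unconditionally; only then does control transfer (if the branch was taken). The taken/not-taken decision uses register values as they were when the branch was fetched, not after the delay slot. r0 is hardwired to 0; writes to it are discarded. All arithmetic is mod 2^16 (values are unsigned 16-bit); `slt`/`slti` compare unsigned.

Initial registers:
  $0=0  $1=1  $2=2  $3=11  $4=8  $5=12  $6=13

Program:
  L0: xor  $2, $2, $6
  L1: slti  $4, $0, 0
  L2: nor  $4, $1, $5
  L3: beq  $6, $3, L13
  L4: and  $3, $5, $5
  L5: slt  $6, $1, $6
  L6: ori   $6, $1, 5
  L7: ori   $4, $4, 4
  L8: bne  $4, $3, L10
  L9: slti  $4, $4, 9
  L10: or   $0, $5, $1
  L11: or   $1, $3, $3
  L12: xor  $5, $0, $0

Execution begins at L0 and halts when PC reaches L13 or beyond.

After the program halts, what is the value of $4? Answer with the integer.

0

#0 xor  $2, $2, $6 ; 0/1/15/11/8/12/13
#1 slti  $4, $0, 0 ; 0/1/15/11/0/12/13
#2 nor  $4, $1, $5 ; 0/1/15/11/65522/12/13
#3 beq  $6, $3, L13 ; 0/1/15/11/65522/12/13 ; →fallthru
#4 and  $3, $5, $5 ; 0/1/15/12/65522/12/13
#5 slt  $6, $1, $6 ; 0/1/15/12/65522/12/1
#6 ori   $6, $1, 5 ; 0/1/15/12/65522/12/5
#7 ori   $4, $4, 4 ; 0/1/15/12/65526/12/5
#8 bne  $4, $3, L10 ; 0/1/15/12/65526/12/5 ; →target
#9 slti  $4, $4, 9 ; 0/1/15/12/0/12/5
#10 or   $0, $5, $1 ; 0/1/15/12/0/12/5
#11 or   $1, $3, $3 ; 0/12/15/12/0/12/5
#12 xor  $5, $0, $0 ; 0/12/15/12/0/0/5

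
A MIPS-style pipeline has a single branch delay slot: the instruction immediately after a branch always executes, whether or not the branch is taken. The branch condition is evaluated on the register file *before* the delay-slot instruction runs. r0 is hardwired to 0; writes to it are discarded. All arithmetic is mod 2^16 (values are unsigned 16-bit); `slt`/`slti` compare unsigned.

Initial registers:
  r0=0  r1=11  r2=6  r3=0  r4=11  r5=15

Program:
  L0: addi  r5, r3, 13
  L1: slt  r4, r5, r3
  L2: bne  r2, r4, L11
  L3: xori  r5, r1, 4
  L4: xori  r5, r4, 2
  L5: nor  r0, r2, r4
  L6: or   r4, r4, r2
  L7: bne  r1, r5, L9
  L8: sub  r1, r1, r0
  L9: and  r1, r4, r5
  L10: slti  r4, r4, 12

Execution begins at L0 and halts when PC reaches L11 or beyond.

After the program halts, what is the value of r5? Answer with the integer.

15

  step pc=0: addi  r5, r3, 13  regs=(0,11,6,0,11,13)
  step pc=1: slt  r4, r5, r3  regs=(0,11,6,0,0,13)
  step pc=2: bne  r2, r4, L11  cond=T  regs=(0,11,6,0,0,13)
  step pc=3: xori  r5, r1, 4  regs=(0,11,6,0,0,15)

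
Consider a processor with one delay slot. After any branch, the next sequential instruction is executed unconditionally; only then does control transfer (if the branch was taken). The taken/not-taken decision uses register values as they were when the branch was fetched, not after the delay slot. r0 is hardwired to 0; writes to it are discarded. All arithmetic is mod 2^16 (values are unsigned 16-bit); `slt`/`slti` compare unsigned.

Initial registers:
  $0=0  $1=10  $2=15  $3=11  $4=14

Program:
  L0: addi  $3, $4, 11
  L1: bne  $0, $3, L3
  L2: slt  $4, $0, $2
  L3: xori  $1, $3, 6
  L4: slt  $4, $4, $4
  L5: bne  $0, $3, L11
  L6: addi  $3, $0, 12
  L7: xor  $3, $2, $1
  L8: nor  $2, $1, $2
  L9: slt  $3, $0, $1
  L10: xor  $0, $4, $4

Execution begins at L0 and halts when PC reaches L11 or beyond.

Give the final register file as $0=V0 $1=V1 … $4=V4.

$0=0 $1=31 $2=15 $3=12 $4=0

#0 addi  $3, $4, 11 ; 0/10/15/25/14
#1 bne  $0, $3, L3 ; 0/10/15/25/14 ; →target
#2 slt  $4, $0, $2 ; 0/10/15/25/1
#3 xori  $1, $3, 6 ; 0/31/15/25/1
#4 slt  $4, $4, $4 ; 0/31/15/25/0
#5 bne  $0, $3, L11 ; 0/31/15/25/0 ; →target
#6 addi  $3, $0, 12 ; 0/31/15/12/0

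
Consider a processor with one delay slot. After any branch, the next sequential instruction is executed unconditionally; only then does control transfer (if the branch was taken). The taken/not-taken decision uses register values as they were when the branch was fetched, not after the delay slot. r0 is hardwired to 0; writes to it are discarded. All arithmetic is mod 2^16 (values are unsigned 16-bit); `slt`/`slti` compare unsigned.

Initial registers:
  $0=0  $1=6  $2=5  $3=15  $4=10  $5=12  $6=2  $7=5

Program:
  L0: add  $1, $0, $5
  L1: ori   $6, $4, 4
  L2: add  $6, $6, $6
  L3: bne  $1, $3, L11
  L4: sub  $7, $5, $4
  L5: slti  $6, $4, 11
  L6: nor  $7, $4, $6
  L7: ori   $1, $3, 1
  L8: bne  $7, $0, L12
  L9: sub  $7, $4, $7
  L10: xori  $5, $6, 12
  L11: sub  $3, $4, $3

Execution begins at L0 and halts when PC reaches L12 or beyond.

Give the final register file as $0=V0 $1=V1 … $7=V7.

[0] add  $1, $0, $5  →  {$0:0, $1:12, $2:5, $3:15, $4:10, $5:12, $6:2, $7:5}
[1] ori   $6, $4, 4  →  {$0:0, $1:12, $2:5, $3:15, $4:10, $5:12, $6:14, $7:5}
[2] add  $6, $6, $6  →  {$0:0, $1:12, $2:5, $3:15, $4:10, $5:12, $6:28, $7:5}
[3] bne  $1, $3, L11  →  {$0:0, $1:12, $2:5, $3:15, $4:10, $5:12, $6:28, $7:5}  ⟨branch taken⟩
[4] sub  $7, $5, $4  →  {$0:0, $1:12, $2:5, $3:15, $4:10, $5:12, $6:28, $7:2}
[11] sub  $3, $4, $3  →  {$0:0, $1:12, $2:5, $3:65531, $4:10, $5:12, $6:28, $7:2}

$0=0 $1=12 $2=5 $3=65531 $4=10 $5=12 $6=28 $7=2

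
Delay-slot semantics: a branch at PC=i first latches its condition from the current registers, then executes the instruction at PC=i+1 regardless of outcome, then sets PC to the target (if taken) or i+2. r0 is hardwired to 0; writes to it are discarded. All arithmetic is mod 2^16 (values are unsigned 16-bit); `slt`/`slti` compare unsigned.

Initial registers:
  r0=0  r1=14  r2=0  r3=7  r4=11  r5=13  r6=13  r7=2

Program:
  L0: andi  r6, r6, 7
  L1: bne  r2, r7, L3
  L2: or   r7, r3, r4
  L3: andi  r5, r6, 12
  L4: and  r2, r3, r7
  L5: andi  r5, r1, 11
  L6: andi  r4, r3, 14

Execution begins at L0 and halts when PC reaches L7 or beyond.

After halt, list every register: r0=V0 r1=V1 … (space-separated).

r0=0 r1=14 r2=7 r3=7 r4=6 r5=10 r6=5 r7=15

#0 andi  r6, r6, 7 ; 0/14/0/7/11/13/5/2
#1 bne  r2, r7, L3 ; 0/14/0/7/11/13/5/2 ; →target
#2 or   r7, r3, r4 ; 0/14/0/7/11/13/5/15
#3 andi  r5, r6, 12 ; 0/14/0/7/11/4/5/15
#4 and  r2, r3, r7 ; 0/14/7/7/11/4/5/15
#5 andi  r5, r1, 11 ; 0/14/7/7/11/10/5/15
#6 andi  r4, r3, 14 ; 0/14/7/7/6/10/5/15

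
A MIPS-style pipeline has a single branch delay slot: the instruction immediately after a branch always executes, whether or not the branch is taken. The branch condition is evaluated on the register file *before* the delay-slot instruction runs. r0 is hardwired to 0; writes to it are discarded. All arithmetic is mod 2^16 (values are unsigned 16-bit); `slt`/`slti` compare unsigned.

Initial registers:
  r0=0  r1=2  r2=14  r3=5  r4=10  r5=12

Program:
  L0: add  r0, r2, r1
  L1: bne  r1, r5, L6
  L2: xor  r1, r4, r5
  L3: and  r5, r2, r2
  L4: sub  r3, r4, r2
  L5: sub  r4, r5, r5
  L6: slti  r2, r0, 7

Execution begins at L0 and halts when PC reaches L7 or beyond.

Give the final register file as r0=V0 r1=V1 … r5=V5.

r0=0 r1=6 r2=1 r3=5 r4=10 r5=12

  step pc=0: add  r0, r2, r1  regs=(0,2,14,5,10,12)
  step pc=1: bne  r1, r5, L6  cond=T  regs=(0,2,14,5,10,12)
  step pc=2: xor  r1, r4, r5  regs=(0,6,14,5,10,12)
  step pc=6: slti  r2, r0, 7  regs=(0,6,1,5,10,12)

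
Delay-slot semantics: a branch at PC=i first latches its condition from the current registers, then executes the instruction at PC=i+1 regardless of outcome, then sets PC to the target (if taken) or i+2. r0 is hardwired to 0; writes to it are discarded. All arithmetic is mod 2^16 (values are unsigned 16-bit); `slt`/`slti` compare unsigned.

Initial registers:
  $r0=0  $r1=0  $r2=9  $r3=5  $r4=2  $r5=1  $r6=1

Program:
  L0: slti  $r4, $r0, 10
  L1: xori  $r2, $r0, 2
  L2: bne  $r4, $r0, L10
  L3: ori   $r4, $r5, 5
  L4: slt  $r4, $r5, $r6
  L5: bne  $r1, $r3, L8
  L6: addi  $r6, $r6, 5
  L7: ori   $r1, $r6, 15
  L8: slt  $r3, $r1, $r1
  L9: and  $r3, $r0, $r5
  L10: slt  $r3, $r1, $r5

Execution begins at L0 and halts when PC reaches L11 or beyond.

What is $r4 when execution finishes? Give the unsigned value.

5

PC=0  slti  $r4, $r0, 10     | $r0=0 $r1=0 $r2=9 $r3=5 $r4=1 $r5=1 $r6=1
PC=1  xori  $r2, $r0, 2      | $r0=0 $r1=0 $r2=2 $r3=5 $r4=1 $r5=1 $r6=1
PC=2  bne  $r4, $r0, L10     | $r0=0 $r1=0 $r2=2 $r3=5 $r4=1 $r5=1 $r6=1  [TAKEN]
PC=3  ori   $r4, $r5, 5      | $r0=0 $r1=0 $r2=2 $r3=5 $r4=5 $r5=1 $r6=1
PC=10 slt  $r3, $r1, $r5     | $r0=0 $r1=0 $r2=2 $r3=1 $r4=5 $r5=1 $r6=1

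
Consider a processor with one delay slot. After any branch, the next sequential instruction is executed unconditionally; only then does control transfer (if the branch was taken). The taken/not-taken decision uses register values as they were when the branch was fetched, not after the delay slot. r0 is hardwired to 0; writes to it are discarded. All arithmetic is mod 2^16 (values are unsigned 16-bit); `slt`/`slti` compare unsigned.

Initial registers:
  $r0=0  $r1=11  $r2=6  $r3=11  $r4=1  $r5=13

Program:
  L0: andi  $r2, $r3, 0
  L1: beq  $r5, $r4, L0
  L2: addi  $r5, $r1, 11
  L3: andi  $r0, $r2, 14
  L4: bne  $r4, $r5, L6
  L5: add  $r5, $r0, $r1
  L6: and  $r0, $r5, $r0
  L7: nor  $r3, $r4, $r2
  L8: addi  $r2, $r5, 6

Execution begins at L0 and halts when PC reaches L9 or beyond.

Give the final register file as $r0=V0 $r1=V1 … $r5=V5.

[0] andi  $r2, $r3, 0  →  {$r0:0, $r1:11, $r2:0, $r3:11, $r4:1, $r5:13}
[1] beq  $r5, $r4, L0  →  {$r0:0, $r1:11, $r2:0, $r3:11, $r4:1, $r5:13}  ⟨branch fallthrough⟩
[2] addi  $r5, $r1, 11  →  {$r0:0, $r1:11, $r2:0, $r3:11, $r4:1, $r5:22}
[3] andi  $r0, $r2, 14  →  {$r0:0, $r1:11, $r2:0, $r3:11, $r4:1, $r5:22}
[4] bne  $r4, $r5, L6  →  {$r0:0, $r1:11, $r2:0, $r3:11, $r4:1, $r5:22}  ⟨branch taken⟩
[5] add  $r5, $r0, $r1  →  {$r0:0, $r1:11, $r2:0, $r3:11, $r4:1, $r5:11}
[6] and  $r0, $r5, $r0  →  {$r0:0, $r1:11, $r2:0, $r3:11, $r4:1, $r5:11}
[7] nor  $r3, $r4, $r2  →  {$r0:0, $r1:11, $r2:0, $r3:65534, $r4:1, $r5:11}
[8] addi  $r2, $r5, 6  →  {$r0:0, $r1:11, $r2:17, $r3:65534, $r4:1, $r5:11}

$r0=0 $r1=11 $r2=17 $r3=65534 $r4=1 $r5=11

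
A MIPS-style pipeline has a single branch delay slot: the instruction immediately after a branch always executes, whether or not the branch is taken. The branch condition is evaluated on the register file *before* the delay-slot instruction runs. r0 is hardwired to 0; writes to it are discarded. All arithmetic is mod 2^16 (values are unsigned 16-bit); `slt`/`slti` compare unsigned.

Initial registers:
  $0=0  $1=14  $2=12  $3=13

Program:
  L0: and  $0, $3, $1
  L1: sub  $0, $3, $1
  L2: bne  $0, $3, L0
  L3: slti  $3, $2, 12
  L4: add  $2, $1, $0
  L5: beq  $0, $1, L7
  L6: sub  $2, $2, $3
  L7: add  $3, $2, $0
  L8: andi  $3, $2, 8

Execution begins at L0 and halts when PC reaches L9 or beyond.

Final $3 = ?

PC=0  and  $0, $3, $1        | $0=0 $1=14 $2=12 $3=13
PC=1  sub  $0, $3, $1        | $0=0 $1=14 $2=12 $3=13
PC=2  bne  $0, $3, L0        | $0=0 $1=14 $2=12 $3=13  [TAKEN]
PC=3  slti  $3, $2, 12       | $0=0 $1=14 $2=12 $3=0
PC=0  and  $0, $3, $1        | $0=0 $1=14 $2=12 $3=0
PC=1  sub  $0, $3, $1        | $0=0 $1=14 $2=12 $3=0
PC=2  bne  $0, $3, L0        | $0=0 $1=14 $2=12 $3=0  [not taken]
PC=3  slti  $3, $2, 12       | $0=0 $1=14 $2=12 $3=0
PC=4  add  $2, $1, $0        | $0=0 $1=14 $2=14 $3=0
PC=5  beq  $0, $1, L7        | $0=0 $1=14 $2=14 $3=0  [not taken]
PC=6  sub  $2, $2, $3        | $0=0 $1=14 $2=14 $3=0
PC=7  add  $3, $2, $0        | $0=0 $1=14 $2=14 $3=14
PC=8  andi  $3, $2, 8        | $0=0 $1=14 $2=14 $3=8

8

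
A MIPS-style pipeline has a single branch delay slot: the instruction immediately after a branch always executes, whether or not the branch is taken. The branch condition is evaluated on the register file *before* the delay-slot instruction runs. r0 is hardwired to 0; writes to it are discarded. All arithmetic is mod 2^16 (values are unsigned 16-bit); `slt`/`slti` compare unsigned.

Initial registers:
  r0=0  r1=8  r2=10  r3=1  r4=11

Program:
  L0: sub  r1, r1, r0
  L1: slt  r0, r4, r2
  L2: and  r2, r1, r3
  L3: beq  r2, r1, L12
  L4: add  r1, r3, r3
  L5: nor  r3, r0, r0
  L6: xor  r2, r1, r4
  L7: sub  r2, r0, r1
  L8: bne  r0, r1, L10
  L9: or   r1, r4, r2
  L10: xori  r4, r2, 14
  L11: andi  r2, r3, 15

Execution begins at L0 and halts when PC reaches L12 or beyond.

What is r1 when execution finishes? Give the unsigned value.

65535

[0] sub  r1, r1, r0  →  {r0:0, r1:8, r2:10, r3:1, r4:11}
[1] slt  r0, r4, r2  →  {r0:0, r1:8, r2:10, r3:1, r4:11}
[2] and  r2, r1, r3  →  {r0:0, r1:8, r2:0, r3:1, r4:11}
[3] beq  r2, r1, L12  →  {r0:0, r1:8, r2:0, r3:1, r4:11}  ⟨branch fallthrough⟩
[4] add  r1, r3, r3  →  {r0:0, r1:2, r2:0, r3:1, r4:11}
[5] nor  r3, r0, r0  →  {r0:0, r1:2, r2:0, r3:65535, r4:11}
[6] xor  r2, r1, r4  →  {r0:0, r1:2, r2:9, r3:65535, r4:11}
[7] sub  r2, r0, r1  →  {r0:0, r1:2, r2:65534, r3:65535, r4:11}
[8] bne  r0, r1, L10  →  {r0:0, r1:2, r2:65534, r3:65535, r4:11}  ⟨branch taken⟩
[9] or   r1, r4, r2  →  {r0:0, r1:65535, r2:65534, r3:65535, r4:11}
[10] xori  r4, r2, 14  →  {r0:0, r1:65535, r2:65534, r3:65535, r4:65520}
[11] andi  r2, r3, 15  →  {r0:0, r1:65535, r2:15, r3:65535, r4:65520}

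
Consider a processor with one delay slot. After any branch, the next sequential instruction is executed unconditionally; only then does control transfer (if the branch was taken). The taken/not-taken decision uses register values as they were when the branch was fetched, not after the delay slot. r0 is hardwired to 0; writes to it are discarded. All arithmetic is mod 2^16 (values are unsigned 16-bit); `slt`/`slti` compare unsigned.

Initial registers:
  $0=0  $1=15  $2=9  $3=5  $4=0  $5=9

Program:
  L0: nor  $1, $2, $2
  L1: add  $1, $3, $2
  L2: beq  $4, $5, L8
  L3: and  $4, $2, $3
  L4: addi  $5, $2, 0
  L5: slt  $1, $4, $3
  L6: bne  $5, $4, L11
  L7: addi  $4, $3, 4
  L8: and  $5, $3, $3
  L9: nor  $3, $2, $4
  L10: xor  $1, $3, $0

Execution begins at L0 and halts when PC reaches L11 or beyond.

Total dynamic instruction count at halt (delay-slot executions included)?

#0 nor  $1, $2, $2 ; 0/65526/9/5/0/9
#1 add  $1, $3, $2 ; 0/14/9/5/0/9
#2 beq  $4, $5, L8 ; 0/14/9/5/0/9 ; →fallthru
#3 and  $4, $2, $3 ; 0/14/9/5/1/9
#4 addi  $5, $2, 0 ; 0/14/9/5/1/9
#5 slt  $1, $4, $3 ; 0/1/9/5/1/9
#6 bne  $5, $4, L11 ; 0/1/9/5/1/9 ; →target
#7 addi  $4, $3, 4 ; 0/1/9/5/9/9

8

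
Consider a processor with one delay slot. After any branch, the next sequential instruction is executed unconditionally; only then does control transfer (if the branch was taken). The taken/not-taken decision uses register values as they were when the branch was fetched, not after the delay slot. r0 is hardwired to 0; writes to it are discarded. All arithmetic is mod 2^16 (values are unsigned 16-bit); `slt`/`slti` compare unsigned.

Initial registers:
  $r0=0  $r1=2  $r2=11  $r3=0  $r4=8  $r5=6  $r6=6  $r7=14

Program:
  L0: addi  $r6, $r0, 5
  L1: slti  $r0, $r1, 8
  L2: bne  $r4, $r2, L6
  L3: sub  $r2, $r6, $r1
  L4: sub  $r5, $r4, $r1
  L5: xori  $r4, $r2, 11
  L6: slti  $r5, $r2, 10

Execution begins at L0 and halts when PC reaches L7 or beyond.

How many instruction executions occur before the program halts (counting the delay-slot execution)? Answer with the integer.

5

  step pc=0: addi  $r6, $r0, 5  regs=(0,2,11,0,8,6,5,14)
  step pc=1: slti  $r0, $r1, 8  regs=(0,2,11,0,8,6,5,14)
  step pc=2: bne  $r4, $r2, L6  cond=T  regs=(0,2,11,0,8,6,5,14)
  step pc=3: sub  $r2, $r6, $r1  regs=(0,2,3,0,8,6,5,14)
  step pc=6: slti  $r5, $r2, 10  regs=(0,2,3,0,8,1,5,14)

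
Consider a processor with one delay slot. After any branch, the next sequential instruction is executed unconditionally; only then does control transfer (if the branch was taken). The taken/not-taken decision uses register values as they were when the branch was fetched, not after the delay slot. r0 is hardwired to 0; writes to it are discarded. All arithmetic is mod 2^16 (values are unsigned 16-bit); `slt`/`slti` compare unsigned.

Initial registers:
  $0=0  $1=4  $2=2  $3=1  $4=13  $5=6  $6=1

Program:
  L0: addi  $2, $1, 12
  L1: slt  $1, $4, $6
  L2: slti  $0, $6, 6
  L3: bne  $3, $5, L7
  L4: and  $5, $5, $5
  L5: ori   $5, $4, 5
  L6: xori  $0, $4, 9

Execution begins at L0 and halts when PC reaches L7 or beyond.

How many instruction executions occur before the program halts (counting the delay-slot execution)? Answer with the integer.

  step pc=0: addi  $2, $1, 12  regs=(0,4,16,1,13,6,1)
  step pc=1: slt  $1, $4, $6  regs=(0,0,16,1,13,6,1)
  step pc=2: slti  $0, $6, 6  regs=(0,0,16,1,13,6,1)
  step pc=3: bne  $3, $5, L7  cond=T  regs=(0,0,16,1,13,6,1)
  step pc=4: and  $5, $5, $5  regs=(0,0,16,1,13,6,1)

5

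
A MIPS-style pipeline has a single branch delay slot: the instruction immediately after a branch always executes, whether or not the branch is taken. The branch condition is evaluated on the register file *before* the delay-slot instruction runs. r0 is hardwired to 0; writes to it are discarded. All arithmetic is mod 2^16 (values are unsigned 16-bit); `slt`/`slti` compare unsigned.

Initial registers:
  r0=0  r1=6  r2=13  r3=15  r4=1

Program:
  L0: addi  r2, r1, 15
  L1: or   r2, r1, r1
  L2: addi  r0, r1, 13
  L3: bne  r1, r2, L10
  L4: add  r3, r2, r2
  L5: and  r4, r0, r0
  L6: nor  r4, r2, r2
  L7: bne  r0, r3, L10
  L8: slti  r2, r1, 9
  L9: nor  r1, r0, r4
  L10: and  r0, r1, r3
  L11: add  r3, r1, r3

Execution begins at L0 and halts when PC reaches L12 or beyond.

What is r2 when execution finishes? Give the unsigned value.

  step pc=0: addi  r2, r1, 15  regs=(0,6,21,15,1)
  step pc=1: or   r2, r1, r1  regs=(0,6,6,15,1)
  step pc=2: addi  r0, r1, 13  regs=(0,6,6,15,1)
  step pc=3: bne  r1, r2, L10  cond=F  regs=(0,6,6,15,1)
  step pc=4: add  r3, r2, r2  regs=(0,6,6,12,1)
  step pc=5: and  r4, r0, r0  regs=(0,6,6,12,0)
  step pc=6: nor  r4, r2, r2  regs=(0,6,6,12,65529)
  step pc=7: bne  r0, r3, L10  cond=T  regs=(0,6,6,12,65529)
  step pc=8: slti  r2, r1, 9  regs=(0,6,1,12,65529)
  step pc=10: and  r0, r1, r3  regs=(0,6,1,12,65529)
  step pc=11: add  r3, r1, r3  regs=(0,6,1,18,65529)

1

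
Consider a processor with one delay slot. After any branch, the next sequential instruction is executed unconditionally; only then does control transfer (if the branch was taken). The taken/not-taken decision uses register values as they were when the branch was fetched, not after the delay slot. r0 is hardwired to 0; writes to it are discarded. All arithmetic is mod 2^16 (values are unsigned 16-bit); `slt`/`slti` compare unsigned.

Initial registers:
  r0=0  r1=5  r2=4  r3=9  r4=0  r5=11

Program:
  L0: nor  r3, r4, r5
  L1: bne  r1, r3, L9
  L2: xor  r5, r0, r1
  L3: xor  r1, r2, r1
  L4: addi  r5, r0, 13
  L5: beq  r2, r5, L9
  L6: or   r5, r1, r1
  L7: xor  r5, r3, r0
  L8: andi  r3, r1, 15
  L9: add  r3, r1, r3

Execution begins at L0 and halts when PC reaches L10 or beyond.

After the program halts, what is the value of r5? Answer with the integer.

PC=0  nor  r3, r4, r5        | r0=0 r1=5 r2=4 r3=65524 r4=0 r5=11
PC=1  bne  r1, r3, L9        | r0=0 r1=5 r2=4 r3=65524 r4=0 r5=11  [TAKEN]
PC=2  xor  r5, r0, r1        | r0=0 r1=5 r2=4 r3=65524 r4=0 r5=5
PC=9  add  r3, r1, r3        | r0=0 r1=5 r2=4 r3=65529 r4=0 r5=5

5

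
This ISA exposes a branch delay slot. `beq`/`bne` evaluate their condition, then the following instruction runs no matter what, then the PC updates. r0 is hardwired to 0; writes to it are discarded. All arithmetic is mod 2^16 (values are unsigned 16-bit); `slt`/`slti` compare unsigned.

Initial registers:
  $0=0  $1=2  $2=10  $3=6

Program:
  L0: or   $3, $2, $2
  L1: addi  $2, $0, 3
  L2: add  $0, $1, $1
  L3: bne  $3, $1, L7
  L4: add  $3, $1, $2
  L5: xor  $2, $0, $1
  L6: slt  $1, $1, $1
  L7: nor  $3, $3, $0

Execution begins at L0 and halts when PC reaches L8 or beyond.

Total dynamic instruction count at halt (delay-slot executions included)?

[0] or   $3, $2, $2  →  {$0:0, $1:2, $2:10, $3:10}
[1] addi  $2, $0, 3  →  {$0:0, $1:2, $2:3, $3:10}
[2] add  $0, $1, $1  →  {$0:0, $1:2, $2:3, $3:10}
[3] bne  $3, $1, L7  →  {$0:0, $1:2, $2:3, $3:10}  ⟨branch taken⟩
[4] add  $3, $1, $2  →  {$0:0, $1:2, $2:3, $3:5}
[7] nor  $3, $3, $0  →  {$0:0, $1:2, $2:3, $3:65530}

6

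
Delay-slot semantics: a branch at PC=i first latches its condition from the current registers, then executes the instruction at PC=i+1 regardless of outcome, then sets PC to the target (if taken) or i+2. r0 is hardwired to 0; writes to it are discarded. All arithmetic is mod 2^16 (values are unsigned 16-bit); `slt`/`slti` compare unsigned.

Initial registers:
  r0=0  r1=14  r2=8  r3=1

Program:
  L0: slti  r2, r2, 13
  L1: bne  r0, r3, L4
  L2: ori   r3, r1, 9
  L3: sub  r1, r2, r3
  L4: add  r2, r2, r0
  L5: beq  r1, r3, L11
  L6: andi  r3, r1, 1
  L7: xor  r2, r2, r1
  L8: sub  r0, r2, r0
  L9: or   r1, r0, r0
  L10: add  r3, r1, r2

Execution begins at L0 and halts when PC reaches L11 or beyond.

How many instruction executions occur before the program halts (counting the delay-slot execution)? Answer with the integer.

PC=0  slti  r2, r2, 13       | r0=0 r1=14 r2=1 r3=1
PC=1  bne  r0, r3, L4        | r0=0 r1=14 r2=1 r3=1  [TAKEN]
PC=2  ori   r3, r1, 9        | r0=0 r1=14 r2=1 r3=15
PC=4  add  r2, r2, r0        | r0=0 r1=14 r2=1 r3=15
PC=5  beq  r1, r3, L11       | r0=0 r1=14 r2=1 r3=15  [not taken]
PC=6  andi  r3, r1, 1        | r0=0 r1=14 r2=1 r3=0
PC=7  xor  r2, r2, r1        | r0=0 r1=14 r2=15 r3=0
PC=8  sub  r0, r2, r0        | r0=0 r1=14 r2=15 r3=0
PC=9  or   r1, r0, r0        | r0=0 r1=0 r2=15 r3=0
PC=10 add  r3, r1, r2        | r0=0 r1=0 r2=15 r3=15

10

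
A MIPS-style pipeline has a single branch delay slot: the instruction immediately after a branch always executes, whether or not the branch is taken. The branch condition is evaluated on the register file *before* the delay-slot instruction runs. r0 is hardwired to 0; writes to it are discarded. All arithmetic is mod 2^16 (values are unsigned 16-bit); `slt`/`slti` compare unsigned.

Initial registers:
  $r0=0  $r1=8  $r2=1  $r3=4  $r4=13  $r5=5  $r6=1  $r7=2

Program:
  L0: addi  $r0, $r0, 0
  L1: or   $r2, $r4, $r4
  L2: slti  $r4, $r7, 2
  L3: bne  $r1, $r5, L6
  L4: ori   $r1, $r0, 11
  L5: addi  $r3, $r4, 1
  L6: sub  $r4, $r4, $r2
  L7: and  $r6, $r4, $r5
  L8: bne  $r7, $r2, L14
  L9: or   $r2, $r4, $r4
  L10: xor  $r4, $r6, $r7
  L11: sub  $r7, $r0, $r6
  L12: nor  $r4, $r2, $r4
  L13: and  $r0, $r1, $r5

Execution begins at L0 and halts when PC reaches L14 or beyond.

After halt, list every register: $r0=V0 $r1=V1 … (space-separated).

$r0=0 $r1=11 $r2=65523 $r3=4 $r4=65523 $r5=5 $r6=1 $r7=2

  step pc=0: addi  $r0, $r0, 0  regs=(0,8,1,4,13,5,1,2)
  step pc=1: or   $r2, $r4, $r4  regs=(0,8,13,4,13,5,1,2)
  step pc=2: slti  $r4, $r7, 2  regs=(0,8,13,4,0,5,1,2)
  step pc=3: bne  $r1, $r5, L6  cond=T  regs=(0,8,13,4,0,5,1,2)
  step pc=4: ori   $r1, $r0, 11  regs=(0,11,13,4,0,5,1,2)
  step pc=6: sub  $r4, $r4, $r2  regs=(0,11,13,4,65523,5,1,2)
  step pc=7: and  $r6, $r4, $r5  regs=(0,11,13,4,65523,5,1,2)
  step pc=8: bne  $r7, $r2, L14  cond=T  regs=(0,11,13,4,65523,5,1,2)
  step pc=9: or   $r2, $r4, $r4  regs=(0,11,65523,4,65523,5,1,2)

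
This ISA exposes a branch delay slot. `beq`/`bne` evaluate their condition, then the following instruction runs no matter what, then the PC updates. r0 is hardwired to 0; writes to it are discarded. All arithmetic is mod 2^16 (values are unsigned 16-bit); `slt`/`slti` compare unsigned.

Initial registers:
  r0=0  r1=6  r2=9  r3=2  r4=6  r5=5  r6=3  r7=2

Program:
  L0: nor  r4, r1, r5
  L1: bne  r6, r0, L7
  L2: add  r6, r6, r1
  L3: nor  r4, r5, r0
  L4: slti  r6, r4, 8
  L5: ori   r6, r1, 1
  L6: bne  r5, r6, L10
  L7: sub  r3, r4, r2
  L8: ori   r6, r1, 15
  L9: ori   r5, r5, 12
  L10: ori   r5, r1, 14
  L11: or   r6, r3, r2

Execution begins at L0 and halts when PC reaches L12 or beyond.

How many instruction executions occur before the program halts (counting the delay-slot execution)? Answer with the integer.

  step pc=0: nor  r4, r1, r5  regs=(0,6,9,2,65528,5,3,2)
  step pc=1: bne  r6, r0, L7  cond=T  regs=(0,6,9,2,65528,5,3,2)
  step pc=2: add  r6, r6, r1  regs=(0,6,9,2,65528,5,9,2)
  step pc=7: sub  r3, r4, r2  regs=(0,6,9,65519,65528,5,9,2)
  step pc=8: ori   r6, r1, 15  regs=(0,6,9,65519,65528,5,15,2)
  step pc=9: ori   r5, r5, 12  regs=(0,6,9,65519,65528,13,15,2)
  step pc=10: ori   r5, r1, 14  regs=(0,6,9,65519,65528,14,15,2)
  step pc=11: or   r6, r3, r2  regs=(0,6,9,65519,65528,14,65519,2)

8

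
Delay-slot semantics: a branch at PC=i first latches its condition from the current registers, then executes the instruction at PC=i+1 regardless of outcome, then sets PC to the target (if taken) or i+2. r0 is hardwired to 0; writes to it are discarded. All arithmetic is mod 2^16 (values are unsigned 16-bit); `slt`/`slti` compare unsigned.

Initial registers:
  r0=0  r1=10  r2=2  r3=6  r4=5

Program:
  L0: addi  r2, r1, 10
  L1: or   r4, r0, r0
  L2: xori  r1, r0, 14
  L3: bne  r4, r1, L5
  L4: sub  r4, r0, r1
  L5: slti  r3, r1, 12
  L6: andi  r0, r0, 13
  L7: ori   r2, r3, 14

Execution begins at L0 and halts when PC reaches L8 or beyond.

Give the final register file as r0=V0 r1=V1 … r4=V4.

[0] addi  r2, r1, 10  →  {r0:0, r1:10, r2:20, r3:6, r4:5}
[1] or   r4, r0, r0  →  {r0:0, r1:10, r2:20, r3:6, r4:0}
[2] xori  r1, r0, 14  →  {r0:0, r1:14, r2:20, r3:6, r4:0}
[3] bne  r4, r1, L5  →  {r0:0, r1:14, r2:20, r3:6, r4:0}  ⟨branch taken⟩
[4] sub  r4, r0, r1  →  {r0:0, r1:14, r2:20, r3:6, r4:65522}
[5] slti  r3, r1, 12  →  {r0:0, r1:14, r2:20, r3:0, r4:65522}
[6] andi  r0, r0, 13  →  {r0:0, r1:14, r2:20, r3:0, r4:65522}
[7] ori   r2, r3, 14  →  {r0:0, r1:14, r2:14, r3:0, r4:65522}

r0=0 r1=14 r2=14 r3=0 r4=65522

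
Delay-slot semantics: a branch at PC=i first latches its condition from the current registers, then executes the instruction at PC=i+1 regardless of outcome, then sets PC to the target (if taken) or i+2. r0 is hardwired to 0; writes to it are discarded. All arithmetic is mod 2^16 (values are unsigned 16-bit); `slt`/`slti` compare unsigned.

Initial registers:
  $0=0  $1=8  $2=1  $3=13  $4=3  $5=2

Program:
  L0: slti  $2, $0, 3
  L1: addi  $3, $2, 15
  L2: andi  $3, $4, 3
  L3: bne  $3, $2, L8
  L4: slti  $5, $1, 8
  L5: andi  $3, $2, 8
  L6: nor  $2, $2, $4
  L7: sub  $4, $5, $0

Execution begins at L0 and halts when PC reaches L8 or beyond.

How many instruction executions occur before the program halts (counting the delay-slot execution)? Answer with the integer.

#0 slti  $2, $0, 3 ; 0/8/1/13/3/2
#1 addi  $3, $2, 15 ; 0/8/1/16/3/2
#2 andi  $3, $4, 3 ; 0/8/1/3/3/2
#3 bne  $3, $2, L8 ; 0/8/1/3/3/2 ; →target
#4 slti  $5, $1, 8 ; 0/8/1/3/3/0

5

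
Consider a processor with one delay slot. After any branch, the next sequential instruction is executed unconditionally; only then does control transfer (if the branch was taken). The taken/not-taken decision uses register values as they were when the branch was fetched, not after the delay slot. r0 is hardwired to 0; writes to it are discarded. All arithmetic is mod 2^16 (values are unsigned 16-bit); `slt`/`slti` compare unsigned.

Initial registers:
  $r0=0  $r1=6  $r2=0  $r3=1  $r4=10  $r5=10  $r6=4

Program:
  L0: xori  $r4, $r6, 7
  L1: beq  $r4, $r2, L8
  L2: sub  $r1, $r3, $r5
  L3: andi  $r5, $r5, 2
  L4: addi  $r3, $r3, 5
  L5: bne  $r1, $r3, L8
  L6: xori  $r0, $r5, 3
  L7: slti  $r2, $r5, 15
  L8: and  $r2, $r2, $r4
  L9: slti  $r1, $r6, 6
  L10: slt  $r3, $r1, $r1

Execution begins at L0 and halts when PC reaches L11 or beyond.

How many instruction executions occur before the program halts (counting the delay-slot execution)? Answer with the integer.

  step pc=0: xori  $r4, $r6, 7  regs=(0,6,0,1,3,10,4)
  step pc=1: beq  $r4, $r2, L8  cond=F  regs=(0,6,0,1,3,10,4)
  step pc=2: sub  $r1, $r3, $r5  regs=(0,65527,0,1,3,10,4)
  step pc=3: andi  $r5, $r5, 2  regs=(0,65527,0,1,3,2,4)
  step pc=4: addi  $r3, $r3, 5  regs=(0,65527,0,6,3,2,4)
  step pc=5: bne  $r1, $r3, L8  cond=T  regs=(0,65527,0,6,3,2,4)
  step pc=6: xori  $r0, $r5, 3  regs=(0,65527,0,6,3,2,4)
  step pc=8: and  $r2, $r2, $r4  regs=(0,65527,0,6,3,2,4)
  step pc=9: slti  $r1, $r6, 6  regs=(0,1,0,6,3,2,4)
  step pc=10: slt  $r3, $r1, $r1  regs=(0,1,0,0,3,2,4)

10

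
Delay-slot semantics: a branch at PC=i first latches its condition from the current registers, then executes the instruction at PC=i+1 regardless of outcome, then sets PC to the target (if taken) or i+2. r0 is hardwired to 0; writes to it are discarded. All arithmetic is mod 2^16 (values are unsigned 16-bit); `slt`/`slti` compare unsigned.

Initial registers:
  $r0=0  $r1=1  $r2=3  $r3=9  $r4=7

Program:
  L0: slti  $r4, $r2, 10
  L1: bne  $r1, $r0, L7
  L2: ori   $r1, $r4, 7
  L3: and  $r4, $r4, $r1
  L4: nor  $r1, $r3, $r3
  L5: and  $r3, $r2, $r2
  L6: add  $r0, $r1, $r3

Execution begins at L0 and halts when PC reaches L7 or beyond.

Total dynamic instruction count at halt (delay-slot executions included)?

  step pc=0: slti  $r4, $r2, 10  regs=(0,1,3,9,1)
  step pc=1: bne  $r1, $r0, L7  cond=T  regs=(0,1,3,9,1)
  step pc=2: ori   $r1, $r4, 7  regs=(0,7,3,9,1)

3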